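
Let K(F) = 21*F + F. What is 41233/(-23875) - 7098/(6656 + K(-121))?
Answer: -167074676/47678375 ≈ -3.5042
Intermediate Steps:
K(F) = 22*F
41233/(-23875) - 7098/(6656 + K(-121)) = 41233/(-23875) - 7098/(6656 + 22*(-121)) = 41233*(-1/23875) - 7098/(6656 - 2662) = -41233/23875 - 7098/3994 = -41233/23875 - 7098*1/3994 = -41233/23875 - 3549/1997 = -167074676/47678375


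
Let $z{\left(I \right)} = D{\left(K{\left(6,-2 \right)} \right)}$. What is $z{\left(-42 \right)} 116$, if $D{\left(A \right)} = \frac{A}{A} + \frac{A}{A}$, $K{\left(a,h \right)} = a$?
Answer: $232$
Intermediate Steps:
$D{\left(A \right)} = 2$ ($D{\left(A \right)} = 1 + 1 = 2$)
$z{\left(I \right)} = 2$
$z{\left(-42 \right)} 116 = 2 \cdot 116 = 232$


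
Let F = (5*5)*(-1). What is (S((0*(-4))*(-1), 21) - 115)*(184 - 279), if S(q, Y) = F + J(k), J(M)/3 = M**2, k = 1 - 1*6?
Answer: 6175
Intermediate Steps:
F = -25 (F = 25*(-1) = -25)
k = -5 (k = 1 - 6 = -5)
J(M) = 3*M**2
S(q, Y) = 50 (S(q, Y) = -25 + 3*(-5)**2 = -25 + 3*25 = -25 + 75 = 50)
(S((0*(-4))*(-1), 21) - 115)*(184 - 279) = (50 - 115)*(184 - 279) = -65*(-95) = 6175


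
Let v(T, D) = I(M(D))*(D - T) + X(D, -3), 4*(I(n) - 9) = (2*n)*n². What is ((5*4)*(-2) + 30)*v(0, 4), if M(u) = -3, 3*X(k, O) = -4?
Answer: 580/3 ≈ 193.33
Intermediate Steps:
X(k, O) = -4/3 (X(k, O) = (⅓)*(-4) = -4/3)
I(n) = 9 + n³/2 (I(n) = 9 + ((2*n)*n²)/4 = 9 + (2*n³)/4 = 9 + n³/2)
v(T, D) = -4/3 - 9*D/2 + 9*T/2 (v(T, D) = (9 + (½)*(-3)³)*(D - T) - 4/3 = (9 + (½)*(-27))*(D - T) - 4/3 = (9 - 27/2)*(D - T) - 4/3 = -9*(D - T)/2 - 4/3 = (-9*D/2 + 9*T/2) - 4/3 = -4/3 - 9*D/2 + 9*T/2)
((5*4)*(-2) + 30)*v(0, 4) = ((5*4)*(-2) + 30)*(-4/3 - 9/2*4 + (9/2)*0) = (20*(-2) + 30)*(-4/3 - 18 + 0) = (-40 + 30)*(-58/3) = -10*(-58/3) = 580/3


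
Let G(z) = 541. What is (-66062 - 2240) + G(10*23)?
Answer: -67761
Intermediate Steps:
(-66062 - 2240) + G(10*23) = (-66062 - 2240) + 541 = -68302 + 541 = -67761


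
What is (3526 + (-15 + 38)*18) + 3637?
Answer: 7577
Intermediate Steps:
(3526 + (-15 + 38)*18) + 3637 = (3526 + 23*18) + 3637 = (3526 + 414) + 3637 = 3940 + 3637 = 7577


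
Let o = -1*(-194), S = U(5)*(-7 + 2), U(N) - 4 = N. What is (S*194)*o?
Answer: -1693620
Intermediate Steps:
U(N) = 4 + N
S = -45 (S = (4 + 5)*(-7 + 2) = 9*(-5) = -45)
o = 194
(S*194)*o = -45*194*194 = -8730*194 = -1693620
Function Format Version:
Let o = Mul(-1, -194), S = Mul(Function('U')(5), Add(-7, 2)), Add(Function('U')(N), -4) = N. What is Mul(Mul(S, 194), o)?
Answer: -1693620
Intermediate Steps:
Function('U')(N) = Add(4, N)
S = -45 (S = Mul(Add(4, 5), Add(-7, 2)) = Mul(9, -5) = -45)
o = 194
Mul(Mul(S, 194), o) = Mul(Mul(-45, 194), 194) = Mul(-8730, 194) = -1693620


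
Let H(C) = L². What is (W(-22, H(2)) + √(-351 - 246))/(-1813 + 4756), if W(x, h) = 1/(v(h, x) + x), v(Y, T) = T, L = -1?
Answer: -1/129492 + I*√597/2943 ≈ -7.7225e-6 + 0.0083023*I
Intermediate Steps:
H(C) = 1 (H(C) = (-1)² = 1)
W(x, h) = 1/(2*x) (W(x, h) = 1/(x + x) = 1/(2*x))
(W(-22, H(2)) + √(-351 - 246))/(-1813 + 4756) = ((½)/(-22) + √(-351 - 246))/(-1813 + 4756) = ((½)*(-1/22) + √(-597))/2943 = (-1/44 + I*√597)*(1/2943) = -1/129492 + I*√597/2943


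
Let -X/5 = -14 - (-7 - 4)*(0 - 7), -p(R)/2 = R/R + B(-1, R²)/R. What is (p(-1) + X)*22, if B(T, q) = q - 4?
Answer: 9834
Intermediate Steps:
B(T, q) = -4 + q
p(R) = -2 - 2*(-4 + R²)/R (p(R) = -2*(R/R + (-4 + R²)/R) = -2*(1 + (-4 + R²)/R) = -2 - 2*(-4 + R²)/R)
X = 455 (X = -5*(-14 - (-7 - 4)*(0 - 7)) = -5*(-14 - (-11)*(-7)) = -5*(-14 - 1*77) = -5*(-14 - 77) = -5*(-91) = 455)
(p(-1) + X)*22 = ((-2 - 2*(-1) + 8/(-1)) + 455)*22 = ((-2 + 2 + 8*(-1)) + 455)*22 = ((-2 + 2 - 8) + 455)*22 = (-8 + 455)*22 = 447*22 = 9834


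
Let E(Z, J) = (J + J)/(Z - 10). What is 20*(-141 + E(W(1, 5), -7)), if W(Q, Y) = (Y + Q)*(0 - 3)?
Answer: -2810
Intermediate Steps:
W(Q, Y) = -3*Q - 3*Y (W(Q, Y) = (Q + Y)*(-3) = -3*Q - 3*Y)
E(Z, J) = 2*J/(-10 + Z) (E(Z, J) = (2*J)/(-10 + Z) = 2*J/(-10 + Z))
20*(-141 + E(W(1, 5), -7)) = 20*(-141 + 2*(-7)/(-10 + (-3*1 - 3*5))) = 20*(-141 + 2*(-7)/(-10 + (-3 - 15))) = 20*(-141 + 2*(-7)/(-10 - 18)) = 20*(-141 + 2*(-7)/(-28)) = 20*(-141 + 2*(-7)*(-1/28)) = 20*(-141 + ½) = 20*(-281/2) = -2810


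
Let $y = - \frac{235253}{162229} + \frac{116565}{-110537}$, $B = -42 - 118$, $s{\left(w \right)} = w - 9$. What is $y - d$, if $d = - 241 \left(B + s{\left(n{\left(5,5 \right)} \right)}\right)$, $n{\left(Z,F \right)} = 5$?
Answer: $- \frac{708801415185098}{17932306973} \approx -39527.0$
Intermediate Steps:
$s{\left(w \right)} = -9 + w$
$B = -160$ ($B = -42 - 118 = -160$)
$y = - \frac{44914384246}{17932306973}$ ($y = \left(-235253\right) \frac{1}{162229} + 116565 \left(- \frac{1}{110537}\right) = - \frac{235253}{162229} - \frac{116565}{110537} = - \frac{44914384246}{17932306973} \approx -2.5047$)
$d = 39524$ ($d = - 241 \left(-160 + \left(-9 + 5\right)\right) = - 241 \left(-160 - 4\right) = \left(-241\right) \left(-164\right) = 39524$)
$y - d = - \frac{44914384246}{17932306973} - 39524 = - \frac{708801415185098}{17932306973}$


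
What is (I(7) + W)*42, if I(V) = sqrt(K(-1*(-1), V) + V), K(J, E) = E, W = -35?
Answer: -1470 + 42*sqrt(14) ≈ -1312.8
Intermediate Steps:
I(V) = sqrt(2)*sqrt(V) (I(V) = sqrt(V + V) = sqrt(2*V) = sqrt(2)*sqrt(V))
(I(7) + W)*42 = (sqrt(2)*sqrt(7) - 35)*42 = (sqrt(14) - 35)*42 = (-35 + sqrt(14))*42 = -1470 + 42*sqrt(14)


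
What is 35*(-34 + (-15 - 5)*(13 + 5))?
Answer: -13790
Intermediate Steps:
35*(-34 + (-15 - 5)*(13 + 5)) = 35*(-34 - 20*18) = 35*(-34 - 360) = 35*(-394) = -13790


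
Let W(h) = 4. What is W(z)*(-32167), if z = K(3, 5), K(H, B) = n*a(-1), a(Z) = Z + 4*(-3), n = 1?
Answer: -128668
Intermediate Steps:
a(Z) = -12 + Z (a(Z) = Z - 12 = -12 + Z)
K(H, B) = -13 (K(H, B) = 1*(-12 - 1) = 1*(-13) = -13)
z = -13
W(z)*(-32167) = 4*(-32167) = -128668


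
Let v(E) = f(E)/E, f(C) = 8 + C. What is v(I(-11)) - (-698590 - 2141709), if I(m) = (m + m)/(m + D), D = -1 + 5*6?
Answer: 31243228/11 ≈ 2.8403e+6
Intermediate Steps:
D = 29 (D = -1 + 30 = 29)
I(m) = 2*m/(29 + m) (I(m) = (m + m)/(m + 29) = (2*m)/(29 + m) = 2*m/(29 + m))
v(E) = (8 + E)/E
v(I(-11)) - (-698590 - 2141709) = (8 + 2*(-11)/(29 - 11))/((2*(-11)/(29 - 11))) - (-698590 - 2141709) = (8 + 2*(-11)/18)/((2*(-11)/18)) - 1*(-2840299) = (8 + 2*(-11)*(1/18))/((2*(-11)*(1/18))) + 2840299 = (8 - 11/9)/(-11/9) + 2840299 = -9/11*61/9 + 2840299 = -61/11 + 2840299 = 31243228/11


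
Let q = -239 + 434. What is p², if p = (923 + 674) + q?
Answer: 3211264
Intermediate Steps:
q = 195
p = 1792 (p = (923 + 674) + 195 = 1597 + 195 = 1792)
p² = 1792² = 3211264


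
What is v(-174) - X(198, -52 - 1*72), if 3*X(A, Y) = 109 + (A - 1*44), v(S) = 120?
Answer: 97/3 ≈ 32.333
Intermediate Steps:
X(A, Y) = 65/3 + A/3 (X(A, Y) = (109 + (A - 1*44))/3 = (109 + (A - 44))/3 = (109 + (-44 + A))/3 = (65 + A)/3 = 65/3 + A/3)
v(-174) - X(198, -52 - 1*72) = 120 - (65/3 + (⅓)*198) = 120 - (65/3 + 66) = 120 - 1*263/3 = 120 - 263/3 = 97/3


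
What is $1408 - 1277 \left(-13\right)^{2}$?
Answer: $-214405$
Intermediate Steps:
$1408 - 1277 \left(-13\right)^{2} = 1408 - 215813 = -214405$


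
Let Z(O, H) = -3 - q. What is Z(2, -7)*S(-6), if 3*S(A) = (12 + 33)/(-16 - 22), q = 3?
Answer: 45/19 ≈ 2.3684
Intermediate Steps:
S(A) = -15/38 (S(A) = ((12 + 33)/(-16 - 22))/3 = (45/(-38))/3 = (45*(-1/38))/3 = (⅓)*(-45/38) = -15/38)
Z(O, H) = -6 (Z(O, H) = -3 - 1*3 = -3 - 3 = -6)
Z(2, -7)*S(-6) = -6*(-15/38) = 45/19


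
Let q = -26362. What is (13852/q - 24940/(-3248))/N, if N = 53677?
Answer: 377141/2830066148 ≈ 0.00013326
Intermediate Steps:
(13852/q - 24940/(-3248))/N = (13852/(-26362) - 24940/(-3248))/53677 = (13852*(-1/26362) - 24940*(-1/3248))*(1/53677) = (-6926/13181 + 215/28)*(1/53677) = (377141/52724)*(1/53677) = 377141/2830066148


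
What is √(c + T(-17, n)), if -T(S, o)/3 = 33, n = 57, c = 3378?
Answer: √3279 ≈ 57.263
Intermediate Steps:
T(S, o) = -99 (T(S, o) = -3*33 = -99)
√(c + T(-17, n)) = √(3378 - 99) = √3279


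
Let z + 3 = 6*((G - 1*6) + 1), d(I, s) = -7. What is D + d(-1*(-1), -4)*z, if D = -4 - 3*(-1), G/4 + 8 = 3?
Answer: 1070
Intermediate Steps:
G = -20 (G = -32 + 4*3 = -32 + 12 = -20)
D = -1 (D = -4 + 3 = -1)
z = -153 (z = -3 + 6*((-20 - 1*6) + 1) = -3 + 6*((-20 - 6) + 1) = -3 + 6*(-26 + 1) = -3 + 6*(-25) = -3 - 150 = -153)
D + d(-1*(-1), -4)*z = -1 - 7*(-153) = -1 + 1071 = 1070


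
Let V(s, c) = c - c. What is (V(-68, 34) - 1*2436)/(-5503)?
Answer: 2436/5503 ≈ 0.44267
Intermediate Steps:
V(s, c) = 0
(V(-68, 34) - 1*2436)/(-5503) = (0 - 1*2436)/(-5503) = (0 - 2436)*(-1/5503) = -2436*(-1/5503) = 2436/5503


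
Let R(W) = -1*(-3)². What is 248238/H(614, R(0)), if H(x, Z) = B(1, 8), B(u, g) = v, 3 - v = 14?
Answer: -248238/11 ≈ -22567.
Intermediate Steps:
v = -11 (v = 3 - 1*14 = 3 - 14 = -11)
B(u, g) = -11
R(W) = -9 (R(W) = -1*9 = -9)
H(x, Z) = -11
248238/H(614, R(0)) = 248238/(-11) = 248238*(-1/11) = -248238/11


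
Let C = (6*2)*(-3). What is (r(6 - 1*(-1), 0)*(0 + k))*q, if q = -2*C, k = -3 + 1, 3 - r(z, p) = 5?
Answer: 288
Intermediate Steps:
r(z, p) = -2 (r(z, p) = 3 - 1*5 = 3 - 5 = -2)
C = -36 (C = 12*(-3) = -36)
k = -2
q = 72 (q = -2*(-36) = 72)
(r(6 - 1*(-1), 0)*(0 + k))*q = -2*(0 - 2)*72 = -2*(-2)*72 = 4*72 = 288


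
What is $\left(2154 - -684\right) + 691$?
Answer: $3529$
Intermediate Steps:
$\left(2154 - -684\right) + 691 = \left(2154 + 684\right) + 691 = 2838 + 691 = 3529$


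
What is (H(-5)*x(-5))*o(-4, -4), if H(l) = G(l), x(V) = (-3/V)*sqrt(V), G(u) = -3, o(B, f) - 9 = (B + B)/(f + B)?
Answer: -18*I*sqrt(5) ≈ -40.249*I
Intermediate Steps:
o(B, f) = 9 + 2*B/(B + f) (o(B, f) = 9 + (B + B)/(f + B) = 9 + (2*B)/(B + f) = 9 + 2*B/(B + f))
x(V) = -3/sqrt(V)
H(l) = -3
(H(-5)*x(-5))*o(-4, -4) = (-(-9)/sqrt(-5))*((9*(-4) + 11*(-4))/(-4 - 4)) = (-(-9)*(-I*sqrt(5)/5))*((-36 - 44)/(-8)) = (-9*I*sqrt(5)/5)*(-1/8*(-80)) = -9*I*sqrt(5)/5*10 = -18*I*sqrt(5)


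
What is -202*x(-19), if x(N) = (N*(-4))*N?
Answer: 291688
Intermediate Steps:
x(N) = -4*N**2 (x(N) = (-4*N)*N = -4*N**2)
-202*x(-19) = -(-808)*(-19)**2 = -(-808)*361 = -202*(-1444) = 291688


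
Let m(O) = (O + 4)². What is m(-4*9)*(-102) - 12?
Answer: -104460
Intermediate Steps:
m(O) = (4 + O)²
m(-4*9)*(-102) - 12 = (4 - 4*9)²*(-102) - 12 = (4 - 36)²*(-102) - 12 = (-32)²*(-102) - 12 = 1024*(-102) - 12 = -104448 - 12 = -104460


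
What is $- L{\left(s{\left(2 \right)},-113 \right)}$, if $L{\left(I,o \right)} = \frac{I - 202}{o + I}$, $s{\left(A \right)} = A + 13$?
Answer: $- \frac{187}{98} \approx -1.9082$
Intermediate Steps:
$s{\left(A \right)} = 13 + A$
$L{\left(I,o \right)} = \frac{-202 + I}{I + o}$
$- L{\left(s{\left(2 \right)},-113 \right)} = - \frac{-202 + \left(13 + 2\right)}{\left(13 + 2\right) - 113} = - \frac{-202 + 15}{15 - 113} = - \frac{-187}{-98} = - \frac{\left(-1\right) \left(-187\right)}{98} = \left(-1\right) \frac{187}{98} = - \frac{187}{98}$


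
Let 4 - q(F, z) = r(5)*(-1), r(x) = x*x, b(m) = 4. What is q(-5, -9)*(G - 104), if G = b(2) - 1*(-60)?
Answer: -1160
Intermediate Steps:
r(x) = x²
G = 64 (G = 4 - 1*(-60) = 4 + 60 = 64)
q(F, z) = 29 (q(F, z) = 4 - 5²*(-1) = 4 - 25*(-1) = 4 - 1*(-25) = 4 + 25 = 29)
q(-5, -9)*(G - 104) = 29*(64 - 104) = 29*(-40) = -1160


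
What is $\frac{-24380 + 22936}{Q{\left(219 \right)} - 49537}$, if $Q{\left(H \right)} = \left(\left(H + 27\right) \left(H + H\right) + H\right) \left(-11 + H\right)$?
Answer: $- \frac{1444}{22407599} \approx -6.4442 \cdot 10^{-5}$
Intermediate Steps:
$Q{\left(H \right)} = \left(-11 + H\right) \left(H + 2 H \left(27 + H\right)\right)$ ($Q{\left(H \right)} = \left(\left(27 + H\right) 2 H + H\right) \left(-11 + H\right) = \left(2 H \left(27 + H\right) + H\right) \left(-11 + H\right) = \left(H + 2 H \left(27 + H\right)\right) \left(-11 + H\right) = \left(-11 + H\right) \left(H + 2 H \left(27 + H\right)\right)$)
$\frac{-24380 + 22936}{Q{\left(219 \right)} - 49537} = \frac{-24380 + 22936}{219 \left(-605 + 2 \cdot 219^{2} + 33 \cdot 219\right) - 49537} = - \frac{1444}{219 \left(-605 + 2 \cdot 47961 + 7227\right) - 49537} = - \frac{1444}{219 \left(-605 + 95922 + 7227\right) - 49537} = - \frac{1444}{219 \cdot 102544 - 49537} = - \frac{1444}{22457136 - 49537} = - \frac{1444}{22407599}$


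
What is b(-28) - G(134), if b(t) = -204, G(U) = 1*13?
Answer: -217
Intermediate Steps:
G(U) = 13
b(-28) - G(134) = -204 - 1*13 = -204 - 13 = -217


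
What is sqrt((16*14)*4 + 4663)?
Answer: sqrt(5559) ≈ 74.559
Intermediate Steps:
sqrt((16*14)*4 + 4663) = sqrt(224*4 + 4663) = sqrt(896 + 4663) = sqrt(5559)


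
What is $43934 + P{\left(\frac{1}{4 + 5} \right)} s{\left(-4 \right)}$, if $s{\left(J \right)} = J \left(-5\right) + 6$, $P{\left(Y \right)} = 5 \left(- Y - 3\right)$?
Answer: $\frac{391766}{9} \approx 43530.0$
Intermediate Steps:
$P{\left(Y \right)} = -15 - 5 Y$ ($P{\left(Y \right)} = 5 \left(-3 - Y\right) = -15 - 5 Y$)
$s{\left(J \right)} = 6 - 5 J$ ($s{\left(J \right)} = - 5 J + 6 = 6 - 5 J$)
$43934 + P{\left(\frac{1}{4 + 5} \right)} s{\left(-4 \right)} = 43934 + \left(-15 - \frac{5}{4 + 5}\right) \left(6 - -20\right) = 43934 + \left(-15 - \frac{5}{9}\right) \left(6 + 20\right) = 43934 + \left(-15 - \frac{5}{9}\right) 26 = 43934 - \frac{3640}{9} = \frac{391766}{9}$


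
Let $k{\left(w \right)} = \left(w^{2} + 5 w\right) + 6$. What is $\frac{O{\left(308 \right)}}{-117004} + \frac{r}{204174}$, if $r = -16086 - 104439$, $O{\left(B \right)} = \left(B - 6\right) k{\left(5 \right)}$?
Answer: $- \frac{1462908149}{1990764558} \approx -0.73485$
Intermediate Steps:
$k{\left(w \right)} = 6 + w^{2} + 5 w$
$O{\left(B \right)} = -336 + 56 B$ ($O{\left(B \right)} = \left(B - 6\right) \left(6 + 5^{2} + 5 \cdot 5\right) = \left(-6 + B\right) \left(6 + 25 + 25\right) = \left(-6 + B\right) 56 = -336 + 56 B$)
$r = -120525$
$\frac{O{\left(308 \right)}}{-117004} + \frac{r}{204174} = \frac{-336 + 56 \cdot 308}{-117004} - \frac{120525}{204174} = \left(-336 + 17248\right) \left(- \frac{1}{117004}\right) - \frac{40175}{68058} = 16912 \left(- \frac{1}{117004}\right) - \frac{40175}{68058} = - \frac{4228}{29251} - \frac{40175}{68058} = - \frac{1462908149}{1990764558}$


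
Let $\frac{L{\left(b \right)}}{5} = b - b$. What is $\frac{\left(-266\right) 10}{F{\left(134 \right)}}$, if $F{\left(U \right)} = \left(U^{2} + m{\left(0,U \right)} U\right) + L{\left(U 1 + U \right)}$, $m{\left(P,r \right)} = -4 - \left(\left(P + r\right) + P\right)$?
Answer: $\frac{665}{134} \approx 4.9627$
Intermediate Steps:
$L{\left(b \right)} = 0$ ($L{\left(b \right)} = 5 \left(b - b\right) = 5 \cdot 0 = 0$)
$m{\left(P,r \right)} = -4 - r - 2 P$ ($m{\left(P,r \right)} = -4 - \left(r + 2 P\right) = -4 - r - 2 P$)
$F{\left(U \right)} = U^{2} + U \left(-4 - U\right)$ ($F{\left(U \right)} = \left(U^{2} + \left(-4 - U - 0\right) U\right) + 0 = \left(U^{2} + \left(-4 - U + 0\right) U\right) + 0 = \left(U^{2} + \left(-4 - U\right) U\right) + 0 = \left(U^{2} + U \left(-4 - U\right)\right) + 0 = U^{2} + U \left(-4 - U\right)$)
$\frac{\left(-266\right) 10}{F{\left(134 \right)}} = \frac{\left(-266\right) 10}{\left(-4\right) 134} = - \frac{2660}{-536} = \left(-2660\right) \left(- \frac{1}{536}\right) = \frac{665}{134}$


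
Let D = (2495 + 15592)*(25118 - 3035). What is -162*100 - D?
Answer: -399431421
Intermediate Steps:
D = 399415221 (D = 18087*22083 = 399415221)
-162*100 - D = -162*100 - 1*399415221 = -16200 - 399415221 = -399431421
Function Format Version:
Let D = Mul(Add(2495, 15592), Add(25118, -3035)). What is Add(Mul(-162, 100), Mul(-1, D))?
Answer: -399431421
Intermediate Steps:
D = 399415221 (D = Mul(18087, 22083) = 399415221)
Add(Mul(-162, 100), Mul(-1, D)) = Add(Mul(-162, 100), Mul(-1, 399415221)) = Add(-16200, -399415221) = -399431421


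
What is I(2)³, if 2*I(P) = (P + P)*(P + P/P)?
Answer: 216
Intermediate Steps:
I(P) = P*(1 + P) (I(P) = ((P + P)*(P + P/P))/2 = ((2*P)*(P + 1))/2 = ((2*P)*(1 + P))/2 = (2*P*(1 + P))/2 = P*(1 + P))
I(2)³ = (2*(1 + 2))³ = (2*3)³ = 6³ = 216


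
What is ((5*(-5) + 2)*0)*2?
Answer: 0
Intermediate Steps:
((5*(-5) + 2)*0)*2 = ((-25 + 2)*0)*2 = -23*0*2 = 0*2 = 0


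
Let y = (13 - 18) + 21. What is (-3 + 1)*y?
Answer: -32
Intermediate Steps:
y = 16 (y = -5 + 21 = 16)
(-3 + 1)*y = (-3 + 1)*16 = -2*16 = -32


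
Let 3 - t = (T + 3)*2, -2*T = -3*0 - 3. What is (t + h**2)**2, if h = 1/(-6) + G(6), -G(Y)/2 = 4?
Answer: 4774225/1296 ≈ 3683.8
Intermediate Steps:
G(Y) = -8 (G(Y) = -2*4 = -8)
T = 3/2 (T = -(-3*0 - 3)/2 = -(0 - 3)/2 = -1/2*(-3) = 3/2 ≈ 1.5000)
h = -49/6 (h = 1/(-6) - 8 = -1/6 - 8 = -49/6 ≈ -8.1667)
t = -6 (t = 3 - (3/2 + 3)*2 = 3 - 9*2/2 = 3 - 1*9 = 3 - 9 = -6)
(t + h**2)**2 = (-6 + (-49/6)**2)**2 = (-6 + 2401/36)**2 = (2185/36)**2 = 4774225/1296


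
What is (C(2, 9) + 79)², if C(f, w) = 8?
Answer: 7569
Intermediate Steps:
(C(2, 9) + 79)² = (8 + 79)² = 87² = 7569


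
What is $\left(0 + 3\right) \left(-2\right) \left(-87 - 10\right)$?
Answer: $582$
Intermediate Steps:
$\left(0 + 3\right) \left(-2\right) \left(-87 - 10\right) = 3 \left(-2\right) \left(-97\right) = \left(-6\right) \left(-97\right) = 582$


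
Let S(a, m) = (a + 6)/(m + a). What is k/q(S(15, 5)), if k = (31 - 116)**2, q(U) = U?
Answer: 144500/21 ≈ 6881.0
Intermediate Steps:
S(a, m) = (6 + a)/(a + m)
k = 7225 (k = (-85)**2 = 7225)
k/q(S(15, 5)) = 7225/(((6 + 15)/(15 + 5))) = 7225/((21/20)) = 7225/(((1/20)*21)) = 7225/(21/20) = 7225*(20/21) = 144500/21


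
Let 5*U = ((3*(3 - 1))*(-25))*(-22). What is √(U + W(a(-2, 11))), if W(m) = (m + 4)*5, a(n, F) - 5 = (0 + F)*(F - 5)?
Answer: 3*√115 ≈ 32.171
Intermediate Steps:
a(n, F) = 5 + F*(-5 + F) (a(n, F) = 5 + (0 + F)*(F - 5) = 5 + F*(-5 + F))
W(m) = 20 + 5*m (W(m) = (4 + m)*5 = 20 + 5*m)
U = 660 (U = (((3*(3 - 1))*(-25))*(-22))/5 = (((3*2)*(-25))*(-22))/5 = ((6*(-25))*(-22))/5 = (-150*(-22))/5 = (⅕)*3300 = 660)
√(U + W(a(-2, 11))) = √(660 + (20 + 5*(5 + 11² - 5*11))) = √(660 + (20 + 5*(5 + 121 - 55))) = √(660 + (20 + 5*71)) = √(660 + (20 + 355)) = √(660 + 375) = √1035 = 3*√115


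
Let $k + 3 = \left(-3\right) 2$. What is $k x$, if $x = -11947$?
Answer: $107523$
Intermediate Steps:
$k = -9$ ($k = -3 - 6 = -9$)
$k x = \left(-9\right) \left(-11947\right) = 107523$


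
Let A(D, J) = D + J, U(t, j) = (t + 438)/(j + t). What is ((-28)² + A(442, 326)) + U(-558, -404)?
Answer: 746572/481 ≈ 1552.1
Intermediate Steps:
U(t, j) = (438 + t)/(j + t)
((-28)² + A(442, 326)) + U(-558, -404) = ((-28)² + (442 + 326)) + (438 - 558)/(-404 - 558) = (784 + 768) - 120/(-962) = 1552 - 1/962*(-120) = 1552 + 60/481 = 746572/481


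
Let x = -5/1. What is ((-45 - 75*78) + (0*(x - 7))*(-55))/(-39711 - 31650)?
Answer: 655/7929 ≈ 0.082608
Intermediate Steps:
x = -5 (x = -5*1 = -5)
((-45 - 75*78) + (0*(x - 7))*(-55))/(-39711 - 31650) = ((-45 - 75*78) + (0*(-5 - 7))*(-55))/(-39711 - 31650) = ((-45 - 5850) + (0*(-12))*(-55))/(-71361) = (-5895 + 0*(-55))*(-1/71361) = (-5895 + 0)*(-1/71361) = -5895*(-1/71361) = 655/7929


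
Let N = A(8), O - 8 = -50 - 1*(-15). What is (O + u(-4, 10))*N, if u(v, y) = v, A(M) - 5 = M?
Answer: -403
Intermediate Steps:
A(M) = 5 + M
O = -27 (O = 8 + (-50 - 1*(-15)) = 8 + (-50 + 15) = 8 - 35 = -27)
N = 13 (N = 5 + 8 = 13)
(O + u(-4, 10))*N = (-27 - 4)*13 = -31*13 = -403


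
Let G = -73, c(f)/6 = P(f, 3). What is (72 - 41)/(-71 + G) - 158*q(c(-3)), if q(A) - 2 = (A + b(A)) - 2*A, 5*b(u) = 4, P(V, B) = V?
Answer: -2366363/720 ≈ -3286.6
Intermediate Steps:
c(f) = 6*f
b(u) = ⅘ (b(u) = (⅕)*4 = ⅘)
q(A) = 14/5 - A (q(A) = 2 + ((A + ⅘) - 2*A) = 2 + ((⅘ + A) - 2*A) = 2 + (⅘ - A) = 14/5 - A)
(72 - 41)/(-71 + G) - 158*q(c(-3)) = (72 - 41)/(-71 - 73) - 158*(14/5 - 6*(-3)) = 31/(-144) - 158*(14/5 - 1*(-18)) = 31*(-1/144) - 158*(14/5 + 18) = -31/144 - 158*104/5 = -31/144 - 16432/5 = -2366363/720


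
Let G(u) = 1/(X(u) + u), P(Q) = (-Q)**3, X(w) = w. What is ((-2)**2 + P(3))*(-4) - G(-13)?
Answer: 2393/26 ≈ 92.038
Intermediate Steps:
P(Q) = -Q**3
G(u) = 1/(2*u) (G(u) = 1/(u + u) = 1/(2*u))
((-2)**2 + P(3))*(-4) - G(-13) = ((-2)**2 - 1*3**3)*(-4) - 1/(2*(-13)) = (4 - 1*27)*(-4) - (-1)/(2*13) = (4 - 27)*(-4) - 1*(-1/26) = -23*(-4) + 1/26 = 92 + 1/26 = 2393/26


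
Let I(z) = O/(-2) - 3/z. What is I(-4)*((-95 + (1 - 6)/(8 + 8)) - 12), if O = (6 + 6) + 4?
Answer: 49793/64 ≈ 778.02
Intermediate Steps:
O = 16 (O = 12 + 4 = 16)
I(z) = -8 - 3/z (I(z) = 16/(-2) - 3/z = 16*(-1/2) - 3/z = -8 - 3/z)
I(-4)*((-95 + (1 - 6)/(8 + 8)) - 12) = (-8 - 3/(-4))*((-95 + (1 - 6)/(8 + 8)) - 12) = (-8 - 3*(-1/4))*((-95 - 5/16) - 12) = (-8 + 3/4)*((-95 - 5*1/16) - 12) = -29*((-95 - 5/16) - 12)/4 = -29*(-1525/16 - 12)/4 = -29/4*(-1717/16) = 49793/64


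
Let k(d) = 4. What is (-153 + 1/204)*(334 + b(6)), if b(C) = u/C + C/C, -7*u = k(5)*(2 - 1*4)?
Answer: -219694229/4284 ≈ -51283.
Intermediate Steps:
u = 8/7 (u = -4*(2 - 1*4)/7 = -4*(2 - 4)/7 = -4*(-2)/7 = -⅐*(-8) = 8/7 ≈ 1.1429)
b(C) = 1 + 8/(7*C) (b(C) = 8/(7*C) + C/C = 8/(7*C) + 1 = 1 + 8/(7*C))
(-153 + 1/204)*(334 + b(6)) = (-153 + 1/204)*(334 + (8/7 + 6)/6) = (-153 + 1/204)*(334 + (⅙)*(50/7)) = -31211*(334 + 25/21)/204 = -31211/204*7039/21 = -219694229/4284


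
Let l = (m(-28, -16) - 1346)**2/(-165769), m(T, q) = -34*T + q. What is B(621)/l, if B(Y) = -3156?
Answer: 130791741/42025 ≈ 3112.2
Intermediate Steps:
m(T, q) = q - 34*T
l = -168100/165769 (l = ((-16 - 34*(-28)) - 1346)**2/(-165769) = ((-16 + 952) - 1346)**2*(-1/165769) = (936 - 1346)**2*(-1/165769) = (-410)**2*(-1/165769) = 168100*(-1/165769) = -168100/165769 ≈ -1.0141)
B(621)/l = -3156/(-168100/165769) = -3156*(-165769/168100) = 130791741/42025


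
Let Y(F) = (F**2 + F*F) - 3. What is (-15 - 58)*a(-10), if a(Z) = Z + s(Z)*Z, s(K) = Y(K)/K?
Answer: -13651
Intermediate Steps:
Y(F) = -3 + 2*F**2 (Y(F) = (F**2 + F**2) - 3 = 2*F**2 - 3 = -3 + 2*F**2)
s(K) = (-3 + 2*K**2)/K
a(Z) = Z + Z*(-3/Z + 2*Z) (a(Z) = Z + (-3/Z + 2*Z)*Z = Z + Z*(-3/Z + 2*Z))
(-15 - 58)*a(-10) = (-15 - 58)*(-3 - 10 + 2*(-10)**2) = -73*(-3 - 10 + 2*100) = -73*(-3 - 10 + 200) = -73*187 = -13651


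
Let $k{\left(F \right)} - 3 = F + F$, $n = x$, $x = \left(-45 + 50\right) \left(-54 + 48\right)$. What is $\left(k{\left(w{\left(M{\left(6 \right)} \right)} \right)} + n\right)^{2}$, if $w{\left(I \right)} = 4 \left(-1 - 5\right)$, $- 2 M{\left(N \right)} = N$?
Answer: $5625$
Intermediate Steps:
$M{\left(N \right)} = - \frac{N}{2}$
$w{\left(I \right)} = -24$ ($w{\left(I \right)} = 4 \left(-6\right) = -24$)
$x = -30$ ($x = 5 \left(-6\right) = -30$)
$n = -30$
$k{\left(F \right)} = 3 + 2 F$ ($k{\left(F \right)} = 3 + \left(F + F\right) = 3 + 2 F$)
$\left(k{\left(w{\left(M{\left(6 \right)} \right)} \right)} + n\right)^{2} = \left(\left(3 + 2 \left(-24\right)\right) - 30\right)^{2} = \left(\left(3 - 48\right) - 30\right)^{2} = \left(-45 - 30\right)^{2} = \left(-75\right)^{2} = 5625$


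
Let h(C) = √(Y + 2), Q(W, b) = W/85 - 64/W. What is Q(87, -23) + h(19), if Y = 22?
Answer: 2129/7395 + 2*√6 ≈ 5.1869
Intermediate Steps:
Q(W, b) = -64/W + W/85 (Q(W, b) = W*(1/85) - 64/W = W/85 - 64/W = -64/W + W/85)
h(C) = 2*√6 (h(C) = √(22 + 2) = √24 = 2*√6)
Q(87, -23) + h(19) = (-64/87 + (1/85)*87) + 2*√6 = (-64*1/87 + 87/85) + 2*√6 = (-64/87 + 87/85) + 2*√6 = 2129/7395 + 2*√6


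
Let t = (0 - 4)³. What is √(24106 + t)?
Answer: √24042 ≈ 155.05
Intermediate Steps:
t = -64 (t = (-4)³ = -64)
√(24106 + t) = √(24106 - 64) = √24042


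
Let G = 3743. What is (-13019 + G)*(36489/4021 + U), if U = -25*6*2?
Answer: 10851166836/4021 ≈ 2.6986e+6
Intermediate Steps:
U = -300 (U = -150*2 = -300)
(-13019 + G)*(36489/4021 + U) = (-13019 + 3743)*(36489/4021 - 300) = -9276*(36489*(1/4021) - 300) = -9276*(36489/4021 - 300) = -9276*(-1169811/4021) = 10851166836/4021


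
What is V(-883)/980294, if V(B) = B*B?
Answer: 779689/980294 ≈ 0.79536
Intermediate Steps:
V(B) = B**2
V(-883)/980294 = (-883)**2/980294 = 779689*(1/980294) = 779689/980294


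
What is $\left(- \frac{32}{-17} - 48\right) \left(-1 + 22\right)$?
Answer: $- \frac{16464}{17} \approx -968.47$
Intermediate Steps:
$\left(- \frac{32}{-17} - 48\right) \left(-1 + 22\right) = \left(\left(-32\right) \left(- \frac{1}{17}\right) - 48\right) 21 = \left(\frac{32}{17} - 48\right) 21 = \left(- \frac{784}{17}\right) 21 = - \frac{16464}{17}$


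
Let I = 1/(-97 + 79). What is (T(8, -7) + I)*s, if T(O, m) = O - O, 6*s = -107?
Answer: 107/108 ≈ 0.99074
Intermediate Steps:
s = -107/6 (s = (⅙)*(-107) = -107/6 ≈ -17.833)
T(O, m) = 0
I = -1/18 (I = 1/(-18) = -1/18 ≈ -0.055556)
(T(8, -7) + I)*s = (0 - 1/18)*(-107/6) = -1/18*(-107/6) = 107/108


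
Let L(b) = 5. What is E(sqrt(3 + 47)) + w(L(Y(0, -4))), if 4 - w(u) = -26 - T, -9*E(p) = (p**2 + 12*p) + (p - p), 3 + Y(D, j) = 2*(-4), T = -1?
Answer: 211/9 - 20*sqrt(2)/3 ≈ 14.016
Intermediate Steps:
Y(D, j) = -11 (Y(D, j) = -3 + 2*(-4) = -3 - 8 = -11)
E(p) = -4*p/3 - p**2/9 (E(p) = -((p**2 + 12*p) + (p - p))/9 = -((p**2 + 12*p) + 0)/9 = -(p**2 + 12*p)/9 = -4*p/3 - p**2/9)
w(u) = 29 (w(u) = 4 - (-26 - 1*(-1)) = 4 - (-26 + 1) = 4 - 1*(-25) = 4 + 25 = 29)
E(sqrt(3 + 47)) + w(L(Y(0, -4))) = -sqrt(3 + 47)*(12 + sqrt(3 + 47))/9 + 29 = -sqrt(50)*(12 + sqrt(50))/9 + 29 = -5*sqrt(2)*(12 + 5*sqrt(2))/9 + 29 = 29 - 5*sqrt(2)*(12 + 5*sqrt(2))/9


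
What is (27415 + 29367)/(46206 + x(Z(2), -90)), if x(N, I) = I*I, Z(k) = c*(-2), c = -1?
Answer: 28391/27153 ≈ 1.0456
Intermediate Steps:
Z(k) = 2 (Z(k) = -1*(-2) = 2)
x(N, I) = I²
(27415 + 29367)/(46206 + x(Z(2), -90)) = (27415 + 29367)/(46206 + (-90)²) = 56782/(46206 + 8100) = 56782/54306 = 56782*(1/54306) = 28391/27153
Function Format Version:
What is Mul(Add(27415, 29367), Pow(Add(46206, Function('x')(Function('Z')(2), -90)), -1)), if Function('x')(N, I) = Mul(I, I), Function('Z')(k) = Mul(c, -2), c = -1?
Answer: Rational(28391, 27153) ≈ 1.0456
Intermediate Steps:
Function('Z')(k) = 2 (Function('Z')(k) = Mul(-1, -2) = 2)
Function('x')(N, I) = Pow(I, 2)
Mul(Add(27415, 29367), Pow(Add(46206, Function('x')(Function('Z')(2), -90)), -1)) = Mul(Add(27415, 29367), Pow(Add(46206, Pow(-90, 2)), -1)) = Mul(56782, Pow(Add(46206, 8100), -1)) = Mul(56782, Pow(54306, -1)) = Mul(56782, Rational(1, 54306)) = Rational(28391, 27153)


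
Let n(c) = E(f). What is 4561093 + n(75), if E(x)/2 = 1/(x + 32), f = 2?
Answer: 77538582/17 ≈ 4.5611e+6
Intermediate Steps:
E(x) = 2/(32 + x) (E(x) = 2/(x + 32) = 2/(32 + x))
n(c) = 1/17 (n(c) = 2/(32 + 2) = 2/34 = 2*(1/34) = 1/17)
4561093 + n(75) = 4561093 + 1/17 = 77538582/17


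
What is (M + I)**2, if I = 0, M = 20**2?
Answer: 160000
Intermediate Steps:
M = 400
(M + I)**2 = (400 + 0)**2 = 400**2 = 160000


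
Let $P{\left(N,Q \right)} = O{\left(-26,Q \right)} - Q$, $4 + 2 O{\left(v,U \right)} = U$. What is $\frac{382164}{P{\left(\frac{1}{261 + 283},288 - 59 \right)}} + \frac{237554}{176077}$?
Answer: $- \frac{134525231174}{41025941} \approx -3279.0$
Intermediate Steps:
$O{\left(v,U \right)} = -2 + \frac{U}{2}$
$P{\left(N,Q \right)} = -2 - \frac{Q}{2}$ ($P{\left(N,Q \right)} = \left(-2 + \frac{Q}{2}\right) - Q = -2 - \frac{Q}{2}$)
$\frac{382164}{P{\left(\frac{1}{261 + 283},288 - 59 \right)}} + \frac{237554}{176077} = \frac{382164}{-2 - \frac{288 - 59}{2}} + \frac{237554}{176077} = \frac{382164}{-2 - \frac{229}{2}} + 237554 \cdot \frac{1}{176077} = \frac{382164}{-2 - \frac{229}{2}} + \frac{237554}{176077} = \frac{382164}{- \frac{233}{2}} + \frac{237554}{176077} = 382164 \left(- \frac{2}{233}\right) + \frac{237554}{176077} = - \frac{764328}{233} + \frac{237554}{176077} = - \frac{134525231174}{41025941}$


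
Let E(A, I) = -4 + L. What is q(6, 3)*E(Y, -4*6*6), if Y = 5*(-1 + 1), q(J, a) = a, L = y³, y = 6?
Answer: 636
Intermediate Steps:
L = 216 (L = 6³ = 216)
Y = 0 (Y = 5*0 = 0)
E(A, I) = 212 (E(A, I) = -4 + 216 = 212)
q(6, 3)*E(Y, -4*6*6) = 3*212 = 636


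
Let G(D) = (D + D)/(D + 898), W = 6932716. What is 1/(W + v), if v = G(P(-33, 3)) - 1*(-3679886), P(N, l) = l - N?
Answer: 467/4956085170 ≈ 9.4228e-8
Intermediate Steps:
G(D) = 2*D/(898 + D) (G(D) = (2*D)/(898 + D) = 2*D/(898 + D))
v = 1718506798/467 (v = 2*(3 - 1*(-33))/(898 + (3 - 1*(-33))) - 1*(-3679886) = 2*(3 + 33)/(898 + (3 + 33)) + 3679886 = 2*36/(898 + 36) + 3679886 = 2*36/934 + 3679886 = 2*36*(1/934) + 3679886 = 36/467 + 3679886 = 1718506798/467 ≈ 3.6799e+6)
1/(W + v) = 1/(6932716 + 1718506798/467) = 1/(4956085170/467) = 467/4956085170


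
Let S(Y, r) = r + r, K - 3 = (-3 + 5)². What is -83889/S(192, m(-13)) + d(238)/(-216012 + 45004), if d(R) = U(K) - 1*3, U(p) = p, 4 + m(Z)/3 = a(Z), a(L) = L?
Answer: 597737071/726784 ≈ 822.44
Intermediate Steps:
K = 7 (K = 3 + (-3 + 5)² = 3 + 2² = 3 + 4 = 7)
m(Z) = -12 + 3*Z
d(R) = 4 (d(R) = 7 - 1*3 = 7 - 3 = 4)
S(Y, r) = 2*r
-83889/S(192, m(-13)) + d(238)/(-216012 + 45004) = -83889*1/(2*(-12 + 3*(-13))) + 4/(-216012 + 45004) = -83889*1/(2*(-12 - 39)) + 4/(-171008) = -83889/(2*(-51)) + 4*(-1/171008) = -83889/(-102) - 1/42752 = -83889*(-1/102) - 1/42752 = 27963/34 - 1/42752 = 597737071/726784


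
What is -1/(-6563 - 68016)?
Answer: 1/74579 ≈ 1.3409e-5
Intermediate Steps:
-1/(-6563 - 68016) = -1/(-74579) = -1*(-1/74579) = 1/74579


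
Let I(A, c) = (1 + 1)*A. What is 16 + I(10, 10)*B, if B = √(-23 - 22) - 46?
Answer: -904 + 60*I*√5 ≈ -904.0 + 134.16*I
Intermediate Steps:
B = -46 + 3*I*√5 (B = √(-45) - 46 = 3*I*√5 - 46 = -46 + 3*I*√5 ≈ -46.0 + 6.7082*I)
I(A, c) = 2*A
16 + I(10, 10)*B = 16 + (2*10)*(-46 + 3*I*√5) = 16 + 20*(-46 + 3*I*√5) = 16 + (-920 + 60*I*√5) = -904 + 60*I*√5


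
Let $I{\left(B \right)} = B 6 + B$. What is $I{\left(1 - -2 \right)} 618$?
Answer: $12978$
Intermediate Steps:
$I{\left(B \right)} = 7 B$ ($I{\left(B \right)} = 6 B + B = 7 B$)
$I{\left(1 - -2 \right)} 618 = 7 \left(1 - -2\right) 618 = 7 \left(1 + 2\right) 618 = 7 \cdot 3 \cdot 618 = 21 \cdot 618 = 12978$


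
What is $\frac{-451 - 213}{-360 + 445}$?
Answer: $- \frac{664}{85} \approx -7.8118$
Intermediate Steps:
$\frac{-451 - 213}{-360 + 445} = - \frac{664}{85}$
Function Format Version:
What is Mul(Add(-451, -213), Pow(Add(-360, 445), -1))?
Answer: Rational(-664, 85) ≈ -7.8118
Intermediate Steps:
Mul(Add(-451, -213), Pow(Add(-360, 445), -1)) = Mul(-664, Pow(85, -1)) = Mul(-664, Rational(1, 85)) = Rational(-664, 85)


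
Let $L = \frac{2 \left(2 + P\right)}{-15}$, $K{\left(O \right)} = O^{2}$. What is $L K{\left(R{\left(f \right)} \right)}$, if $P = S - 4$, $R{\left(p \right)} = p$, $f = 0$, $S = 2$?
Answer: $0$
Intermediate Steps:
$P = -2$ ($P = 2 - 4 = -2$)
$L = 0$ ($L = \frac{2 \left(2 - 2\right)}{-15} = 2 \cdot 0 \left(- \frac{1}{15}\right) = 0 \left(- \frac{1}{15}\right) = 0$)
$L K{\left(R{\left(f \right)} \right)} = 0 \cdot 0^{2} = 0 \cdot 0 = 0$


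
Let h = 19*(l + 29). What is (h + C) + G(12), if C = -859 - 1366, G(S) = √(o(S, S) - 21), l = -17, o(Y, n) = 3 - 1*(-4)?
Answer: -1997 + I*√14 ≈ -1997.0 + 3.7417*I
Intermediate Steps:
o(Y, n) = 7 (o(Y, n) = 3 + 4 = 7)
G(S) = I*√14 (G(S) = √(7 - 21) = √(-14) = I*√14)
h = 228 (h = 19*(-17 + 29) = 19*12 = 228)
C = -2225
(h + C) + G(12) = (228 - 2225) + I*√14 = -1997 + I*√14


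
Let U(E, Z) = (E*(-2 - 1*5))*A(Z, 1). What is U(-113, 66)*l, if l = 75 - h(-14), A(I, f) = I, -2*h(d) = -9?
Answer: 3680523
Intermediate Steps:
h(d) = 9/2 (h(d) = -½*(-9) = 9/2)
l = 141/2 (l = 75 - 1*9/2 = 75 - 9/2 = 141/2 ≈ 70.500)
U(E, Z) = -7*E*Z (U(E, Z) = (E*(-2 - 1*5))*Z = (E*(-2 - 5))*Z = (E*(-7))*Z = (-7*E)*Z = -7*E*Z)
U(-113, 66)*l = -7*(-113)*66*(141/2) = 52206*(141/2) = 3680523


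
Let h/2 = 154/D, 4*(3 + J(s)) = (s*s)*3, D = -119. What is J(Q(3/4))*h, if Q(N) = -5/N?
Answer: -4004/51 ≈ -78.510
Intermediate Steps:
J(s) = -3 + 3*s**2/4 (J(s) = -3 + ((s*s)*3)/4 = -3 + (s**2*3)/4 = -3 + (3*s**2)/4 = -3 + 3*s**2/4)
h = -44/17 (h = 2*(154/(-119)) = 2*(154*(-1/119)) = 2*(-22/17) = -44/17 ≈ -2.5882)
J(Q(3/4))*h = (-3 + 3*(-5/(3/4))**2/4)*(-44/17) = (-3 + 3*(-5/(3*(1/4)))**2/4)*(-44/17) = (-3 + 3*(-5/3/4)**2/4)*(-44/17) = (-3 + 3*(-5*4/3)**2/4)*(-44/17) = (-3 + 3*(-20/3)**2/4)*(-44/17) = (-3 + (3/4)*(400/9))*(-44/17) = (-3 + 100/3)*(-44/17) = (91/3)*(-44/17) = -4004/51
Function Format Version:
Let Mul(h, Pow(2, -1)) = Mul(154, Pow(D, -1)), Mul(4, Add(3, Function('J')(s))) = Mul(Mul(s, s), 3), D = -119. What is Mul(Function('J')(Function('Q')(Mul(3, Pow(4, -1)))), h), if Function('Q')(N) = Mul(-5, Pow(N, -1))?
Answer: Rational(-4004, 51) ≈ -78.510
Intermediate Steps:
Function('J')(s) = Add(-3, Mul(Rational(3, 4), Pow(s, 2))) (Function('J')(s) = Add(-3, Mul(Rational(1, 4), Mul(Mul(s, s), 3))) = Add(-3, Mul(Rational(1, 4), Mul(Pow(s, 2), 3))) = Add(-3, Mul(Rational(1, 4), Mul(3, Pow(s, 2)))) = Add(-3, Mul(Rational(3, 4), Pow(s, 2))))
h = Rational(-44, 17) (h = Mul(2, Mul(154, Pow(-119, -1))) = Mul(2, Mul(154, Rational(-1, 119))) = Mul(2, Rational(-22, 17)) = Rational(-44, 17) ≈ -2.5882)
Mul(Function('J')(Function('Q')(Mul(3, Pow(4, -1)))), h) = Mul(Add(-3, Mul(Rational(3, 4), Pow(Mul(-5, Pow(Mul(3, Pow(4, -1)), -1)), 2))), Rational(-44, 17)) = Mul(Add(-3, Mul(Rational(3, 4), Pow(Mul(-5, Pow(Mul(3, Rational(1, 4)), -1)), 2))), Rational(-44, 17)) = Mul(Add(-3, Mul(Rational(3, 4), Pow(Mul(-5, Pow(Rational(3, 4), -1)), 2))), Rational(-44, 17)) = Mul(Add(-3, Mul(Rational(3, 4), Pow(Mul(-5, Rational(4, 3)), 2))), Rational(-44, 17)) = Mul(Add(-3, Mul(Rational(3, 4), Pow(Rational(-20, 3), 2))), Rational(-44, 17)) = Mul(Add(-3, Mul(Rational(3, 4), Rational(400, 9))), Rational(-44, 17)) = Mul(Add(-3, Rational(100, 3)), Rational(-44, 17)) = Mul(Rational(91, 3), Rational(-44, 17)) = Rational(-4004, 51)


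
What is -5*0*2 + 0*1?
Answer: 0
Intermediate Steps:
-5*0*2 + 0*1 = 0*2 + 0 = 0 + 0 = 0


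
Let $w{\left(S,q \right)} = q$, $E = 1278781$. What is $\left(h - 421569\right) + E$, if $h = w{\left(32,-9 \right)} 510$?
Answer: $852622$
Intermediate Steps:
$h = -4590$ ($h = \left(-9\right) 510 = -4590$)
$\left(h - 421569\right) + E = \left(-4590 - 421569\right) + 1278781 = -426159 + 1278781 = 852622$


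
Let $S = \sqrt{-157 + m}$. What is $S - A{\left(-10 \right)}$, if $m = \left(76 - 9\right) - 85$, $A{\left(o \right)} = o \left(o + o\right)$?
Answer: $-200 + 5 i \sqrt{7} \approx -200.0 + 13.229 i$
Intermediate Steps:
$A{\left(o \right)} = 2 o^{2}$ ($A{\left(o \right)} = o 2 o = 2 o^{2}$)
$m = -18$ ($m = 67 - 85 = -18$)
$S = 5 i \sqrt{7}$ ($S = \sqrt{-157 - 18} = \sqrt{-175} = 5 i \sqrt{7} \approx 13.229 i$)
$S - A{\left(-10 \right)} = 5 i \sqrt{7} - 2 \left(-10\right)^{2} = 5 i \sqrt{7} - 2 \cdot 100 = 5 i \sqrt{7} - 200 = -200 + 5 i \sqrt{7}$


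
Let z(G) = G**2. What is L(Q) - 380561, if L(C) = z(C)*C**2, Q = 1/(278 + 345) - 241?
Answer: 508112394581184127295/150644120641 ≈ 3.3729e+9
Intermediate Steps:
Q = -150142/623 (Q = 1/623 - 241 = -150142/623 ≈ -241.00)
L(C) = C**4 (L(C) = C**2*C**2 = C**4)
L(Q) - 380561 = (-150142/623)**4 - 380561 = 508169723858379386896/150644120641 - 380561 = 508112394581184127295/150644120641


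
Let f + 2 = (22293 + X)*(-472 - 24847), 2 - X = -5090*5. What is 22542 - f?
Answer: 1208878199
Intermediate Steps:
X = 25452 (X = 2 - (-5090)*5 = 2 - 1*(-25450) = 2 + 25450 = 25452)
f = -1208855657 (f = -2 + (22293 + 25452)*(-472 - 24847) = -2 + 47745*(-25319) = -2 - 1208855655 = -1208855657)
22542 - f = 22542 - 1*(-1208855657) = 22542 + 1208855657 = 1208878199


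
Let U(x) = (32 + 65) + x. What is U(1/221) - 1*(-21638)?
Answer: 4803436/221 ≈ 21735.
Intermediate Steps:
U(x) = 97 + x
U(1/221) - 1*(-21638) = (97 + 1/221) - 1*(-21638) = (97 + 1/221) + 21638 = 21438/221 + 21638 = 4803436/221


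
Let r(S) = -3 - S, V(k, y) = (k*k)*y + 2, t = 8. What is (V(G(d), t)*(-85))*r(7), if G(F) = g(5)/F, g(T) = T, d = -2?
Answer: 44200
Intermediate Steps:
G(F) = 5/F
V(k, y) = 2 + y*k² (V(k, y) = k²*y + 2 = y*k² + 2 = 2 + y*k²)
(V(G(d), t)*(-85))*r(7) = ((2 + 8*(5/(-2))²)*(-85))*(-3 - 1*7) = ((2 + 8*(5*(-½))²)*(-85))*(-3 - 7) = ((2 + 8*(-5/2)²)*(-85))*(-10) = ((2 + 8*(25/4))*(-85))*(-10) = ((2 + 50)*(-85))*(-10) = (52*(-85))*(-10) = -4420*(-10) = 44200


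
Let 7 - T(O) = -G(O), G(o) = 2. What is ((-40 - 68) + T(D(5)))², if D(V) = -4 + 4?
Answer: 9801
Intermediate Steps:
D(V) = 0
T(O) = 9 (T(O) = 7 - (-1)*2 = 7 - 1*(-2) = 7 + 2 = 9)
((-40 - 68) + T(D(5)))² = ((-40 - 68) + 9)² = (-108 + 9)² = (-99)² = 9801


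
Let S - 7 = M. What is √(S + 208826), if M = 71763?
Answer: 2*√70149 ≈ 529.71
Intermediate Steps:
S = 71770 (S = 7 + 71763 = 71770)
√(S + 208826) = √(71770 + 208826) = √280596 = 2*√70149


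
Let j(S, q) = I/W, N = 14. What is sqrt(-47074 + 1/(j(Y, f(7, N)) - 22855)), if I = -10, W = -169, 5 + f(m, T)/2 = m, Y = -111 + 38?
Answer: I*sqrt(30000732144735)/25245 ≈ 216.97*I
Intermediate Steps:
Y = -73
f(m, T) = -10 + 2*m
j(S, q) = 10/169 (j(S, q) = -10/(-169) = -10*(-1/169) = 10/169)
sqrt(-47074 + 1/(j(Y, f(7, N)) - 22855)) = sqrt(-47074 + 1/(10/169 - 22855)) = sqrt(-47074 + 1/(-3862485/169)) = sqrt(-47074 - 169/3862485) = sqrt(-181822619059/3862485) = I*sqrt(30000732144735)/25245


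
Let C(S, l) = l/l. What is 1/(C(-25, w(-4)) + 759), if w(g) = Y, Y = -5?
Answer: 1/760 ≈ 0.0013158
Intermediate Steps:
w(g) = -5
C(S, l) = 1
1/(C(-25, w(-4)) + 759) = 1/(1 + 759) = 1/760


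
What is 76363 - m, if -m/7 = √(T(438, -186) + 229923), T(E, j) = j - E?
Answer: 76363 + 7*√229299 ≈ 79715.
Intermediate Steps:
m = -7*√229299 (m = -7*√((-186 - 1*438) + 229923) = -7*√((-186 - 438) + 229923) = -7*√(-624 + 229923) = -7*√229299 ≈ -3352.0)
76363 - m = 76363 - (-7)*√229299 = 76363 + 7*√229299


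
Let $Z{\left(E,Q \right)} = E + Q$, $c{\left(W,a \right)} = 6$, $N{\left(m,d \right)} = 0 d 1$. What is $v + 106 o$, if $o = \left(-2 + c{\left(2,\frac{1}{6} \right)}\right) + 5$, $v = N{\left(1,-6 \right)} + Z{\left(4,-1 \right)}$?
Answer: $957$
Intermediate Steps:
$N{\left(m,d \right)} = 0$ ($N{\left(m,d \right)} = 0 \cdot 1 = 0$)
$v = 3$ ($v = 0 + \left(4 - 1\right) = 0 + 3 = 3$)
$o = 9$ ($o = \left(-2 + 6\right) + 5 = 4 + 5 = 9$)
$v + 106 o = 3 + 106 \cdot 9 = 3 + 954 = 957$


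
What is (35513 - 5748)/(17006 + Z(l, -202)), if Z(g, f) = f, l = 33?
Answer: 29765/16804 ≈ 1.7713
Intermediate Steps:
(35513 - 5748)/(17006 + Z(l, -202)) = (35513 - 5748)/(17006 - 202) = 29765/16804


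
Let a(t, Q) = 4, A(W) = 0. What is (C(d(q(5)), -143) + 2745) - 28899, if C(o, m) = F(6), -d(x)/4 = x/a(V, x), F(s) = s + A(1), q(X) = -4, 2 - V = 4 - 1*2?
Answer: -26148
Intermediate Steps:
V = 0 (V = 2 - (4 - 1*2) = 2 - (4 - 2) = 2 - 1*2 = 2 - 2 = 0)
F(s) = s (F(s) = s + 0 = s)
d(x) = -x (d(x) = -4*x/4 = -x)
C(o, m) = 6
(C(d(q(5)), -143) + 2745) - 28899 = (6 + 2745) - 28899 = 2751 - 28899 = -26148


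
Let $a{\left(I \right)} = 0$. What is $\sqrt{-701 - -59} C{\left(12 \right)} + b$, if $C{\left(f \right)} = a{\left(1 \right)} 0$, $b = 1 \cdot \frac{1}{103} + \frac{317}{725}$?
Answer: $\frac{33376}{74675} \approx 0.44695$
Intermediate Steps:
$b = \frac{33376}{74675}$ ($b = 1 \cdot \frac{1}{103} + 317 \cdot \frac{1}{725} = \frac{1}{103} + \frac{317}{725} = \frac{33376}{74675} \approx 0.44695$)
$C{\left(f \right)} = 0$ ($C{\left(f \right)} = 0 \cdot 0 = 0$)
$\sqrt{-701 - -59} C{\left(12 \right)} + b = \sqrt{-701 - -59} \cdot 0 + \frac{33376}{74675} = \sqrt{-701 + 59} \cdot 0 + \frac{33376}{74675} = \sqrt{-642} \cdot 0 + \frac{33376}{74675} = i \sqrt{642} \cdot 0 + \frac{33376}{74675} = 0 + \frac{33376}{74675} = \frac{33376}{74675}$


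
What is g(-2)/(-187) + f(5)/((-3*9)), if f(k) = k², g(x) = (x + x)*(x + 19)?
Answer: -167/297 ≈ -0.56229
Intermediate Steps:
g(x) = 2*x*(19 + x) (g(x) = (2*x)*(19 + x) = 2*x*(19 + x))
g(-2)/(-187) + f(5)/((-3*9)) = (2*(-2)*(19 - 2))/(-187) + 5²/((-3*9)) = (2*(-2)*17)*(-1/187) + 25/(-27) = -68*(-1/187) + 25*(-1/27) = 4/11 - 25/27 = -167/297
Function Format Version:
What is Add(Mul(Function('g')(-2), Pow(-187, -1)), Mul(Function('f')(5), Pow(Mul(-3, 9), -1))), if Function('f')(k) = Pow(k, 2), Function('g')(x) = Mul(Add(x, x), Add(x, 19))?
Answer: Rational(-167, 297) ≈ -0.56229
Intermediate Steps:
Function('g')(x) = Mul(2, x, Add(19, x)) (Function('g')(x) = Mul(Mul(2, x), Add(19, x)) = Mul(2, x, Add(19, x)))
Add(Mul(Function('g')(-2), Pow(-187, -1)), Mul(Function('f')(5), Pow(Mul(-3, 9), -1))) = Add(Mul(Mul(2, -2, Add(19, -2)), Pow(-187, -1)), Mul(Pow(5, 2), Pow(Mul(-3, 9), -1))) = Add(Mul(Mul(2, -2, 17), Rational(-1, 187)), Mul(25, Pow(-27, -1))) = Add(Mul(-68, Rational(-1, 187)), Mul(25, Rational(-1, 27))) = Add(Rational(4, 11), Rational(-25, 27)) = Rational(-167, 297)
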